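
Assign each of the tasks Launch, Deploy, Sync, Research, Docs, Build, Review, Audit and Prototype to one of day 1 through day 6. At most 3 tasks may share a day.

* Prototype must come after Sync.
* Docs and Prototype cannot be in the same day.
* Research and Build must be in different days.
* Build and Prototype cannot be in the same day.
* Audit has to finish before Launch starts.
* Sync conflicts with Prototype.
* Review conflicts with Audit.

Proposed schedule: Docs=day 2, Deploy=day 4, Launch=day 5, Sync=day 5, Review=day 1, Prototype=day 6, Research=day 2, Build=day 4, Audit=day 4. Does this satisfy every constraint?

Audit has to finish before Launch starts — holds.
Docs and Prototype cannot be in the same day — holds.
Research and Build must be in different days — holds.
At most 3 tasks may share a day — holds.
Build and Prototype cannot be in the same day — holds.
Sync conflicts with Prototype — holds.
Review conflicts with Audit — holds.
Prototype must come after Sync — holds.

Yes, all constraints hold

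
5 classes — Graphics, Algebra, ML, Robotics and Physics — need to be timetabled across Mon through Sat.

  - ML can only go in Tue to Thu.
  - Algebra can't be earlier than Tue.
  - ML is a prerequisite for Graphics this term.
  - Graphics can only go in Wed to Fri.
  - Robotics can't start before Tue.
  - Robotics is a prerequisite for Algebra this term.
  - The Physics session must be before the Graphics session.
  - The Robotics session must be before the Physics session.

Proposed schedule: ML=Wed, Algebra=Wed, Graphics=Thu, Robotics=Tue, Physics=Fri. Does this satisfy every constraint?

No — it violates: The Physics session must be before the Graphics session

The Physics session must be before the Graphics session — violated.
ML can only go in Tue to Thu — holds.
ML is a prerequisite for Graphics this term — holds.
Algebra can't be earlier than Tue — holds.
Robotics can't start before Tue — holds.
Robotics is a prerequisite for Algebra this term — holds.
Graphics can only go in Wed to Fri — holds.
The Robotics session must be before the Physics session — holds.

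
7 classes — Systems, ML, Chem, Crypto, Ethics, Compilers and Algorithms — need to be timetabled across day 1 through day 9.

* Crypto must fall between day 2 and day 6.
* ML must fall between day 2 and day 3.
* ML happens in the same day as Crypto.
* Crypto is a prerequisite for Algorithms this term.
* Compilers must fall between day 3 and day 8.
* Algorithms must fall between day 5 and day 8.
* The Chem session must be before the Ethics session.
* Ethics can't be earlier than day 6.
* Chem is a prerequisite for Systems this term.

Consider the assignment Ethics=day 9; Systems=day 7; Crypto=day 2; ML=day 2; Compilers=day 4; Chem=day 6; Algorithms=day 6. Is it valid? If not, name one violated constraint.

Crypto must fall between day 2 and day 6 — holds.
Crypto is a prerequisite for Algorithms this term — holds.
Compilers must fall between day 3 and day 8 — holds.
Algorithms must fall between day 5 and day 8 — holds.
Ethics can't be earlier than day 6 — holds.
ML must fall between day 2 and day 3 — holds.
Chem is a prerequisite for Systems this term — holds.
The Chem session must be before the Ethics session — holds.
ML happens in the same day as Crypto — holds.

Yes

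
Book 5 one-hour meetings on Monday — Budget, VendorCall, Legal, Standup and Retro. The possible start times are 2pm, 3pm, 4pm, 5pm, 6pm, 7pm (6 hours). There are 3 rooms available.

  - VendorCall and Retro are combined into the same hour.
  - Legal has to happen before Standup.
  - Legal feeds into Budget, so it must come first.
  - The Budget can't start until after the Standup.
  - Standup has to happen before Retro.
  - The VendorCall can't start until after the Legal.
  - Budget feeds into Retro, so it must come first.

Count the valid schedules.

Splitting on Budget: it can be 4pm (3), 5pm (6), 6pm (6). Listing each branch's schedules as (VendorCall, Legal, Standup, Retro):
Budget=4pm: (5pm,2pm,3pm,5pm) (6pm,2pm,3pm,6pm) (7pm,2pm,3pm,7pm) — 3.
Budget=5pm: (6pm,2pm,3pm,6pm) (6pm,2pm,4pm,6pm) (6pm,3pm,4pm,6pm) (7pm,2pm,3pm,7pm) (7pm,2pm,4pm,7pm) (7pm,3pm,4pm,7pm) — 6.
Budget=6pm: (7pm,2pm,3pm,7pm) (7pm,2pm,4pm,7pm) (7pm,2pm,5pm,7pm) (7pm,3pm,4pm,7pm) (7pm,3pm,5pm,7pm) (7pm,4pm,5pm,7pm) — 6.
Summing: 3 + 6 + 6 = 15.

15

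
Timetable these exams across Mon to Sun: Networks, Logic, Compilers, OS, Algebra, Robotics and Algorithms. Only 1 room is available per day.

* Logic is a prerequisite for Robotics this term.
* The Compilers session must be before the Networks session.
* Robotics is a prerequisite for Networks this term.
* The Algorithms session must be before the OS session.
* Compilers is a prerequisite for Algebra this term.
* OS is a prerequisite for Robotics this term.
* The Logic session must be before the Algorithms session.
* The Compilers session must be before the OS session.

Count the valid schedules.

Splitting on Networks: it can be Sat (3), Sun (12). Listing each branch's schedules as (Logic, Compilers, OS, Algebra, Robotics, Algorithms):
Networks=Sat: (Mon,Tue,Thu,Sun,Fri,Wed) (Mon,Wed,Thu,Sun,Fri,Tue) (Tue,Mon,Thu,Sun,Fri,Wed) — 3.
Networks=Sun: (Mon,Tue,Thu,Fri,Sat,Wed) (Mon,Tue,Thu,Sat,Fri,Wed) (Mon,Tue,Fri,Wed,Sat,Thu) (Mon,Tue,Fri,Thu,Sat,Wed) (Mon,Wed,Thu,Fri,Sat,Tue) (Mon,Wed,Thu,Sat,Fri,Tue) (Mon,Wed,Fri,Thu,Sat,Tue) (Tue,Mon,Thu,Fri,Sat,Wed) (Tue,Mon,Thu,Sat,Fri,Wed) (Tue,Mon,Fri,Wed,Sat,Thu) (Tue,Mon,Fri,Thu,Sat,Wed) (Wed,Mon,Fri,Tue,Sat,Thu) — 12.
Summing: 3 + 12 = 15.

15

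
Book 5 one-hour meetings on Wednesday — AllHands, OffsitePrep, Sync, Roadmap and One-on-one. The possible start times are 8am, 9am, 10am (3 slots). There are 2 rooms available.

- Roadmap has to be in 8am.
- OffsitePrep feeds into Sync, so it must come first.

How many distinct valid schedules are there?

12

Splitting on AllHands: it can be 8am (2), 9am (5), 10am (5). Listing each branch's schedules as (OffsitePrep, Sync, Roadmap, One-on-one):
AllHands=8am: (9am,10am,8am,9am) (9am,10am,8am,10am) — 2.
AllHands=9am: (8am,9am,8am,10am) (8am,10am,8am,9am) (8am,10am,8am,10am) (9am,10am,8am,8am) (9am,10am,8am,10am) — 5.
AllHands=10am: (8am,9am,8am,9am) (8am,9am,8am,10am) (8am,10am,8am,9am) (9am,10am,8am,8am) (9am,10am,8am,9am) — 5.
Summing: 2 + 5 + 5 = 12.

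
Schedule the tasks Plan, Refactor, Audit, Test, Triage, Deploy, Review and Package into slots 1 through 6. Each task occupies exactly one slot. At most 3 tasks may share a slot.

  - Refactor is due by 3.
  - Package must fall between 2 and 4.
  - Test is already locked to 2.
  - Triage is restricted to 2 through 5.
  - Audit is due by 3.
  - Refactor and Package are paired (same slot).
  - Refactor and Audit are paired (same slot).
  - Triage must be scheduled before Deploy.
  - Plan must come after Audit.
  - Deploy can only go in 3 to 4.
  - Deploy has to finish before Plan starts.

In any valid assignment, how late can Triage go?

2

Triage is available from 2; Triage's own window allows nothing later than 5; downstream work caps Triage at 3.
Triage at 2 is achievable: Review -> 1, Refactor -> 3, Plan -> 5, Package -> 3, Test -> 2, Audit -> 3, Deploy -> 4, Triage -> 2.
Nothing later works — the capacity limit rule out every slot after 2.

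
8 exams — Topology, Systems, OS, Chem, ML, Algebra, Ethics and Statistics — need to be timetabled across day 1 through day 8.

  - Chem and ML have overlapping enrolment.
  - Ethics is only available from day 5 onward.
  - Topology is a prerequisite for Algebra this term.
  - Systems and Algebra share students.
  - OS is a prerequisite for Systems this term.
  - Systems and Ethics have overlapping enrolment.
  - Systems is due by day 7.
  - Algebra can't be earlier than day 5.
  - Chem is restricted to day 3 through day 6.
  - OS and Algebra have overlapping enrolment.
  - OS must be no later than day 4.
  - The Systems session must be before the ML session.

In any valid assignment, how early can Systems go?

day 2

Precedence pushes Systems to at least day 2; Systems's own window allows nothing later than day 7.
Systems at day 2 is achievable: Statistics in day 1, Chem in day 3, Ethics in day 5, ML in day 4, Topology in day 1, Systems in day 2, Algebra in day 5, OS in day 1.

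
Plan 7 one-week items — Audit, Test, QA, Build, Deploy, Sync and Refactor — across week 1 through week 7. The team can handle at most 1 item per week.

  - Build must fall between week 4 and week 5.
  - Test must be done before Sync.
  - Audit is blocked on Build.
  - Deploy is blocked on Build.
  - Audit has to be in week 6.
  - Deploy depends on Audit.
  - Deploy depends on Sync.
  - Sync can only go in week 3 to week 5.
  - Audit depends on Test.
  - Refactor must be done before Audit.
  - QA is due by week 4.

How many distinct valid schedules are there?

18

Splitting on Test: it can be week 1 (7), week 2 (7), week 3 (4). Listing each branch's schedules as (Audit, QA, Build, Deploy, Sync, Refactor) by week number:
Test=week 1: (6,2,4,7,3,5) (6,2,4,7,5,3) (6,2,5,7,3,4) (6,2,5,7,4,3) (6,3,4,7,5,2) (6,3,5,7,4,2) (6,4,5,7,3,2) — 7.
Test=week 2: (6,1,4,7,3,5) (6,1,4,7,5,3) (6,1,5,7,3,4) (6,1,5,7,4,3) (6,3,4,7,5,1) (6,3,5,7,4,1) (6,4,5,7,3,1) — 7.
Test=week 3: (6,1,4,7,5,2) (6,1,5,7,4,2) (6,2,4,7,5,1) (6,2,5,7,4,1) — 4.
Summing: 7 + 7 + 4 = 18.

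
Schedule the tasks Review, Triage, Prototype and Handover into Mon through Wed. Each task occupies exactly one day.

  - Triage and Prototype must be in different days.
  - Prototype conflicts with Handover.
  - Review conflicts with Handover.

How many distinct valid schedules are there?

24

Splitting on Review: it can be Mon (8), Tue (8), Wed (8). Listing each branch's schedules as (Triage, Prototype, Handover):
Review=Mon: (Mon,Tue,Wed) (Mon,Wed,Tue) (Tue,Mon,Tue) (Tue,Mon,Wed) (Tue,Wed,Tue) (Wed,Mon,Tue) (Wed,Mon,Wed) (Wed,Tue,Wed) — 8.
Review=Tue: (Mon,Tue,Mon) (Mon,Tue,Wed) (Mon,Wed,Mon) (Tue,Mon,Wed) (Tue,Wed,Mon) (Wed,Mon,Wed) (Wed,Tue,Mon) (Wed,Tue,Wed) — 8.
Review=Wed: (Mon,Tue,Mon) (Mon,Wed,Mon) (Mon,Wed,Tue) (Tue,Mon,Tue) (Tue,Wed,Mon) (Tue,Wed,Tue) (Wed,Mon,Tue) (Wed,Tue,Mon) — 8.
Summing: 8 + 8 + 8 = 24.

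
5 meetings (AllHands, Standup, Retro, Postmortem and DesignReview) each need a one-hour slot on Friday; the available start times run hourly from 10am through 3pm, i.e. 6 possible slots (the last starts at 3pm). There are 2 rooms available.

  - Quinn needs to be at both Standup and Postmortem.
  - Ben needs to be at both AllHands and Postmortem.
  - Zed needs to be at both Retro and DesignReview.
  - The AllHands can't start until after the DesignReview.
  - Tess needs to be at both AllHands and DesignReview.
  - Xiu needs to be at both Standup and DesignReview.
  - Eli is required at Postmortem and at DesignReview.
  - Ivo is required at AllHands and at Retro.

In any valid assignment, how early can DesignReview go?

Downstream work caps DesignReview at 2pm.
DesignReview at 10am is achievable: AllHands -> 11am; Postmortem -> 12pm; Retro -> 12pm; DesignReview -> 10am; Standup -> 11am.

10am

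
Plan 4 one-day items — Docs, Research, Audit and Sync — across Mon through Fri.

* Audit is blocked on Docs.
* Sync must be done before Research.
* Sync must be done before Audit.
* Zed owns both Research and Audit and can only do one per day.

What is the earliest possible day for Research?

Tue

Precedence pushes Research to at least Tue.
Research at Tue is achievable: Docs in Mon, Research in Tue, Audit in Wed, Sync in Mon.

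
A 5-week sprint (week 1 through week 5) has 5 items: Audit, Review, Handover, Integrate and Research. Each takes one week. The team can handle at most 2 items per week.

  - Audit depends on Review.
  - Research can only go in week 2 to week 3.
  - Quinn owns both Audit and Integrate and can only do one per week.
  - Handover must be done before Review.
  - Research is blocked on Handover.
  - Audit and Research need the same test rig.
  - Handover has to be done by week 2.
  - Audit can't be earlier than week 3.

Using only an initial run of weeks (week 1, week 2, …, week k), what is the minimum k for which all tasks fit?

3

The precedence chain requires at least 3 distinct weeks.
With at most 2 per week and 5 tasks, at least 3 weeks are needed.
3 works (last occupied week: week 3): for example Integrate=week 1, Handover=week 1, Research=week 2, Review=week 2, Audit=week 3.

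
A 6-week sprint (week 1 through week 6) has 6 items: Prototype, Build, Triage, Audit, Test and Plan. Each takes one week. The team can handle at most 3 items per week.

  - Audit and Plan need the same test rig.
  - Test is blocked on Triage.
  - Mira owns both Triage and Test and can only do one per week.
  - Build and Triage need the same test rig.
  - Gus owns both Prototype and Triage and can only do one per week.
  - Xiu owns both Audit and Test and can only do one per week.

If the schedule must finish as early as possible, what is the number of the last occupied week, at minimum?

3

The precedence chain requires at least 2 distinct weeks.
With at most 3 per week and 6 tasks, at least 2 weeks are needed.
Could 2 weeks be enough, i.e. nothing placed later than week 2? No: Test must come after Triage (at week 1 or later) → {week 2}; Triage must come before Test (at week 2 or earlier) → {week 1}; Build can't share with Triage (week 1) → {week 2}; Prototype can't share with Triage (week 1) → {week 2}; Audit can't share with Test (week 2) → {week 1}; Plan can't share with Audit (week 1) → {week 2}; that puts Prototype, Build, Test and Plan all in week 2 — more than 3 per week.
So 2 weeks is not enough.
3 works (last occupied week: week 3): for example Triage in week 1, Build in week 2, Prototype in week 2, Plan in week 3, Test in week 2, Audit in week 1.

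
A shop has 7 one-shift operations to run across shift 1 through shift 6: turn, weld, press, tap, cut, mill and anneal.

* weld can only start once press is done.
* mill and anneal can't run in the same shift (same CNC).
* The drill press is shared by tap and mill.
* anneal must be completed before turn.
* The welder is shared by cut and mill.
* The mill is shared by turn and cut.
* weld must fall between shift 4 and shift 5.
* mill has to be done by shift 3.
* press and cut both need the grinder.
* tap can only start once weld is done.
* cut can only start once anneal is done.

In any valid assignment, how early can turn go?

shift 2

Precedence pushes turn to at least shift 2.
turn at shift 2 is achievable: cut -> shift 3; tap -> shift 5; turn -> shift 2; mill -> shift 2; weld -> shift 4; press -> shift 1; anneal -> shift 1.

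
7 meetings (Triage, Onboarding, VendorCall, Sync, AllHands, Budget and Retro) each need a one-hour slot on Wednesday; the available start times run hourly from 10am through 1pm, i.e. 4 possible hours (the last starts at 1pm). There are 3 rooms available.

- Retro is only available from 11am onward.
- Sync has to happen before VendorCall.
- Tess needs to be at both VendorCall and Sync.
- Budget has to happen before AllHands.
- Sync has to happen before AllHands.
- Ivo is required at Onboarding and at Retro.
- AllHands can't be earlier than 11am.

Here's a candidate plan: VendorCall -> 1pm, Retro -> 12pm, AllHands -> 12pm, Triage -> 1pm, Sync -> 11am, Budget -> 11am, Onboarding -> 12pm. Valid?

Tess needs to be at both VendorCall and Sync — holds.
Budget has to happen before AllHands — holds.
Retro is only available from 11am onward — holds.
There are 3 rooms available — holds.
AllHands can't be earlier than 11am — holds.
Ivo is required at Onboarding and at Retro — violated.
Sync has to happen before VendorCall — holds.
Sync has to happen before AllHands — holds.

No — it violates: Ivo is required at Onboarding and at Retro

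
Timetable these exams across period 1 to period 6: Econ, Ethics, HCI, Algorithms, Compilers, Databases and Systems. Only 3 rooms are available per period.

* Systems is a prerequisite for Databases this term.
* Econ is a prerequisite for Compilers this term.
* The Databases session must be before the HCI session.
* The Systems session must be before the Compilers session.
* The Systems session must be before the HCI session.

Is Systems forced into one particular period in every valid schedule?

Systems can be period 1 (e.g. Algorithms -> period 2, HCI -> period 3, Compilers -> period 2, Databases -> period 2, Econ -> period 1, Systems -> period 1, Ethics -> period 1) or period 2 (e.g. Econ -> period 1, HCI -> period 4, Databases -> period 3, Ethics -> period 1, Algorithms -> period 1, Systems -> period 2, Compilers -> period 3).

No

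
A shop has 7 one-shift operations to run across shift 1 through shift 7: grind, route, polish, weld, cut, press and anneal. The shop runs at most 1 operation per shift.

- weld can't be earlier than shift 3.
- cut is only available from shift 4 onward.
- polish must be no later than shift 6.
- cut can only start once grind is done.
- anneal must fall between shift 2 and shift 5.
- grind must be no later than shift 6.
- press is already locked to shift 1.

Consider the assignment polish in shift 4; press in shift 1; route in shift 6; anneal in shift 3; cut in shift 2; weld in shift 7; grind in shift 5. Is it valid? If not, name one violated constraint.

Invalid. cut can only start once grind is done.

cut is only available from shift 4 onward — violated.
cut can only start once grind is done — violated.
polish must be no later than shift 6 — holds.
weld can't be earlier than shift 3 — holds.
anneal must fall between shift 2 and shift 5 — holds.
grind must be no later than shift 6 — holds.
The shop runs at most 1 operation per shift — holds.
press is already locked to shift 1 — holds.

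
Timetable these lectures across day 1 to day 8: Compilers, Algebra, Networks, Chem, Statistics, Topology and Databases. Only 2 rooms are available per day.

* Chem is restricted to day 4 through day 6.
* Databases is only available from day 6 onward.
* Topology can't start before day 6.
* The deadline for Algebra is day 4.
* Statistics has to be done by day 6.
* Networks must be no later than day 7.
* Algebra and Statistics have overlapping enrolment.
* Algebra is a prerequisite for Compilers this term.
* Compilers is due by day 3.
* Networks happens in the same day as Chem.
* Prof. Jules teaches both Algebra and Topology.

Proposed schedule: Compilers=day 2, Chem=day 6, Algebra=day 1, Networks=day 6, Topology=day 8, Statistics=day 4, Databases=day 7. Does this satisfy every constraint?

Yes, all constraints hold

Topology can't start before day 6 — holds.
Prof. Jules teaches both Algebra and Topology — holds.
Databases is only available from day 6 onward — holds.
Only 2 rooms are available per day — holds.
Networks must be no later than day 7 — holds.
Chem is restricted to day 4 through day 6 — holds.
Statistics has to be done by day 6 — holds.
Algebra is a prerequisite for Compilers this term — holds.
Algebra and Statistics have overlapping enrolment — holds.
Networks happens in the same day as Chem — holds.
Compilers is due by day 3 — holds.
The deadline for Algebra is day 4 — holds.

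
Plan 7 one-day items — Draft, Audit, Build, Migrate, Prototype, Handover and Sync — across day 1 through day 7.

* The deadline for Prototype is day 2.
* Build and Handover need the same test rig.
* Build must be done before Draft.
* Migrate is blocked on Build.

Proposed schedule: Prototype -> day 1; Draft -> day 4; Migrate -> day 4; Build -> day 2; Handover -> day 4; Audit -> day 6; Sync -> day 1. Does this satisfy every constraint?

Valid

The deadline for Prototype is day 2 — holds.
Build and Handover need the same test rig — holds.
Migrate is blocked on Build — holds.
Build must be done before Draft — holds.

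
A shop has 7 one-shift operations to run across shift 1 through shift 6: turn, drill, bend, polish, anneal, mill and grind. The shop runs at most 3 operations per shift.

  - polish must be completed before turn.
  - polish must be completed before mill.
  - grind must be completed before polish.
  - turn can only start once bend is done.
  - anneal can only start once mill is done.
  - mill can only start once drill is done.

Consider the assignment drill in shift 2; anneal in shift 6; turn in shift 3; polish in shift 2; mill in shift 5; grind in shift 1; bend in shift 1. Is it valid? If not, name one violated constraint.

Valid

The shop runs at most 3 operations per shift — holds.
turn can only start once bend is done — holds.
polish must be completed before mill — holds.
anneal can only start once mill is done — holds.
grind must be completed before polish — holds.
mill can only start once drill is done — holds.
polish must be completed before turn — holds.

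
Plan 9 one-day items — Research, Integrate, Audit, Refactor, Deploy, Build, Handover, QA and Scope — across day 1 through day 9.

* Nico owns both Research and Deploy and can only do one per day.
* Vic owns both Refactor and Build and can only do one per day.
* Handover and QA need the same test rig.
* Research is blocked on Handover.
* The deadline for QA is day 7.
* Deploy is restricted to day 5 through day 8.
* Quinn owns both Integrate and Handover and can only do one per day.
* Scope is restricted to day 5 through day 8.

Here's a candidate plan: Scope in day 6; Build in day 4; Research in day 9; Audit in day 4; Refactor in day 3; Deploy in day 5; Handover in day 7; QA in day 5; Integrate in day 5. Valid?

Yes, all constraints hold

The deadline for QA is day 7 — holds.
Nico owns both Research and Deploy and can only do one per day — holds.
Handover and QA need the same test rig — holds.
Vic owns both Refactor and Build and can only do one per day — holds.
Scope is restricted to day 5 through day 8 — holds.
Research is blocked on Handover — holds.
Deploy is restricted to day 5 through day 8 — holds.
Quinn owns both Integrate and Handover and can only do one per day — holds.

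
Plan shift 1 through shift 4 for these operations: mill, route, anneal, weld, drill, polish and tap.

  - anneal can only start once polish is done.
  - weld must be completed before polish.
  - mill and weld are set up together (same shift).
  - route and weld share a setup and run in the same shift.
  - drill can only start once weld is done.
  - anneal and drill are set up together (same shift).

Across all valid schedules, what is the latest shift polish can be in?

shift 3

Precedence pushes polish to at least shift 2; downstream work caps polish at shift 3.
polish at shift 3 is achievable: drill=shift 4, anneal=shift 4, tap=shift 1, route=shift 1, weld=shift 1, polish=shift 3, mill=shift 1.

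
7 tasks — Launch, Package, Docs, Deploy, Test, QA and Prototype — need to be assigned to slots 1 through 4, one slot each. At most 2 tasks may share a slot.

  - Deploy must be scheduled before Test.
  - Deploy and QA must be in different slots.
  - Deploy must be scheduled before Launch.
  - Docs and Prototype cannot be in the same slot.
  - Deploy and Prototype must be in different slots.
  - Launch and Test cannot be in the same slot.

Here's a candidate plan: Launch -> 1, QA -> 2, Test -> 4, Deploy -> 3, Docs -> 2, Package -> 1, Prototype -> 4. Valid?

No. Deploy must be scheduled before Launch is not satisfied.

Docs and Prototype cannot be in the same slot — holds.
Deploy must be scheduled before Launch — violated.
Deploy and QA must be in different slots — holds.
Deploy and Prototype must be in different slots — holds.
Launch and Test cannot be in the same slot — holds.
At most 2 tasks may share a slot — holds.
Deploy must be scheduled before Test — holds.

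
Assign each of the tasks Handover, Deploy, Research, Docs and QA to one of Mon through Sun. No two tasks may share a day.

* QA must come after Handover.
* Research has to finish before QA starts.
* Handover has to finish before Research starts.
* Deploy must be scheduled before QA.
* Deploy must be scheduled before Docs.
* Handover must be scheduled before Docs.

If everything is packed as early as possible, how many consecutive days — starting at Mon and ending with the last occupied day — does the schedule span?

5

The precedence chain requires at least 3 distinct days.
With at most 1 per day and 5 tasks, at least 5 days are needed.
5 works (last occupied day: Fri): for example Research -> Wed, Deploy -> Tue, Docs -> Fri, QA -> Thu, Handover -> Mon.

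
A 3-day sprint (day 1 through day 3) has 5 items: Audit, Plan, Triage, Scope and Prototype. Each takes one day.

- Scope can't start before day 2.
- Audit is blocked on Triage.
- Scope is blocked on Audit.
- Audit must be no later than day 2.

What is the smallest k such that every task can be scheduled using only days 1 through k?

The precedence chain requires at least 3 distinct days.
3 works (last occupied day: day 3): for example Prototype=day 1, Scope=day 3, Plan=day 1, Triage=day 1, Audit=day 2.

3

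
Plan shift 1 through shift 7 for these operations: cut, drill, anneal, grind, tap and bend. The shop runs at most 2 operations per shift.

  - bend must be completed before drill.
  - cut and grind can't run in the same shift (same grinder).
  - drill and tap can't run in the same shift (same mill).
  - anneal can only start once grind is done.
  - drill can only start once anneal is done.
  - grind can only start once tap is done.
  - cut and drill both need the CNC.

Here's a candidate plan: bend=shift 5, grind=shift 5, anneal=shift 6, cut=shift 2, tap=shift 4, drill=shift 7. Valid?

Yes

drill can only start once anneal is done — holds.
drill and tap can't run in the same shift (same mill) — holds.
anneal can only start once grind is done — holds.
cut and grind can't run in the same shift (same grinder) — holds.
cut and drill both need the CNC — holds.
bend must be completed before drill — holds.
The shop runs at most 2 operations per shift — holds.
grind can only start once tap is done — holds.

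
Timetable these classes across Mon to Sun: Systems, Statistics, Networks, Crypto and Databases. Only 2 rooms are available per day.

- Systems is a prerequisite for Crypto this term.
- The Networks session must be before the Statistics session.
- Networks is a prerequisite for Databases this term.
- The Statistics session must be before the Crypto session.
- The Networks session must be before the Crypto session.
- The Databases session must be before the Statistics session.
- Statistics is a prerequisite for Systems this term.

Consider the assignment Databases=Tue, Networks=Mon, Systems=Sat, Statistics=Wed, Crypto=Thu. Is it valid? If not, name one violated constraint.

The Statistics session must be before the Crypto session — holds.
Only 2 rooms are available per day — holds.
The Networks session must be before the Crypto session — holds.
The Networks session must be before the Statistics session — holds.
Statistics is a prerequisite for Systems this term — holds.
Systems is a prerequisite for Crypto this term — violated.
The Databases session must be before the Statistics session — holds.
Networks is a prerequisite for Databases this term — holds.

Invalid. Systems is a prerequisite for Crypto this term.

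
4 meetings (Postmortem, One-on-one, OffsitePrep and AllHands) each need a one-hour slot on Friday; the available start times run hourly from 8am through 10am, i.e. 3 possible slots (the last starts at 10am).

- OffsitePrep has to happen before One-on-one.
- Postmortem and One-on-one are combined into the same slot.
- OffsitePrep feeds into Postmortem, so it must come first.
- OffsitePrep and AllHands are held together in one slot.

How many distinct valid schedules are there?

3

Enumerating: One-on-one=9am, AllHands=8am, Postmortem=9am, OffsitePrep=8am | AllHands in 8am; Postmortem in 10am; OffsitePrep in 8am; One-on-one in 10am | OffsitePrep in 9am; One-on-one in 10am; Postmortem in 10am; AllHands in 9am.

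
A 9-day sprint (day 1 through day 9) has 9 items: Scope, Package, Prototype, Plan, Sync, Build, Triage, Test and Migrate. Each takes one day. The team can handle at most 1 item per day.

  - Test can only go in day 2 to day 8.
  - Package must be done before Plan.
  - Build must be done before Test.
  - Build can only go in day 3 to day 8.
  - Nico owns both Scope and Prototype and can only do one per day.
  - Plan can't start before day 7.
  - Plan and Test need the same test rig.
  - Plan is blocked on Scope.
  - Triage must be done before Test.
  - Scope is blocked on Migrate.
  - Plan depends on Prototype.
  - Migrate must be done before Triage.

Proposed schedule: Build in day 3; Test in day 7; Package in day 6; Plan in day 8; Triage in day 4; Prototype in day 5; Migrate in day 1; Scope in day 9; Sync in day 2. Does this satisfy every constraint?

Plan can't start before day 7 — holds.
Triage must be done before Test — holds.
Build can only go in day 3 to day 8 — holds.
Scope is blocked on Migrate — holds.
Build must be done before Test — holds.
Test can only go in day 2 to day 8 — holds.
Plan depends on Prototype — holds.
Migrate must be done before Triage — holds.
Nico owns both Scope and Prototype and can only do one per day — holds.
Package must be done before Plan — holds.
The team can handle at most 1 item per day — holds.
Plan and Test need the same test rig — holds.
Plan is blocked on Scope — violated.

No. Plan is blocked on Scope is not satisfied.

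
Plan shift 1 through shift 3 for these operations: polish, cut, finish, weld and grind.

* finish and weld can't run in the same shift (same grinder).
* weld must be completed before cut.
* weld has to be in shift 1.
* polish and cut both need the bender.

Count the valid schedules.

24

Splitting on polish: it can be shift 1 (12), shift 2 (6), shift 3 (6). Listing each branch's schedules as (cut, finish, weld, grind) by shift number:
polish=shift 1: (2,2,1,1) (2,2,1,2) (2,2,1,3) (2,3,1,1) (2,3,1,2) (2,3,1,3) (3,2,1,1) (3,2,1,2) (3,2,1,3) (3,3,1,1) (3,3,1,2) (3,3,1,3) — 12.
polish=shift 2: (3,2,1,1) (3,2,1,2) (3,2,1,3) (3,3,1,1) (3,3,1,2) (3,3,1,3) — 6.
polish=shift 3: (2,2,1,1) (2,2,1,2) (2,2,1,3) (2,3,1,1) (2,3,1,2) (2,3,1,3) — 6.
Summing: 12 + 6 + 6 = 24.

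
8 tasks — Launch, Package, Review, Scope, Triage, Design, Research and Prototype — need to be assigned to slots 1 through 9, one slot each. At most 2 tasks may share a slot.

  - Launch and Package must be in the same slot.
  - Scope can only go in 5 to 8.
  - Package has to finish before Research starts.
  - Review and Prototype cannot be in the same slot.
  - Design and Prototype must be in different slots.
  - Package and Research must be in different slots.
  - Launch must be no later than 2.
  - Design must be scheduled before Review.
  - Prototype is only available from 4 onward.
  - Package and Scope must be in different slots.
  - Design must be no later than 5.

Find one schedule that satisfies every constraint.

Package -> 1; Prototype -> 4; Review -> 3; Scope -> 5; Research -> 2; Design -> 2; Triage -> 3; Launch -> 1

Checking: Package(1) before Research(2); Design(2) before Review(3); Package(1) != Research(2); Package(1) != Scope(5); Design(2) != Prototype(4); Review(3) != Prototype(4); Launch = Package = 1; Design=2 in [1,5]; Launch=1 in [1,2]; Prototype=4 in [4,9]; Scope=5 in [5,8]; max 2 per slot (cap 2).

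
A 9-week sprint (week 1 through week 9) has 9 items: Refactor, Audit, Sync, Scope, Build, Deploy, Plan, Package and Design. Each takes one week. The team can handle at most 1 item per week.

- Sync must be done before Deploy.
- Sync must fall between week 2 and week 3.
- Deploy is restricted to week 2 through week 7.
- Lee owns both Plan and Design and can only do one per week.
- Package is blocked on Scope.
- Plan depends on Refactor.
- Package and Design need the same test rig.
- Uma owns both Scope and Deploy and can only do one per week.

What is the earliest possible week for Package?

week 2

Precedence pushes Package to at least week 2.
Package at week 2 is achievable: Scope in week 1; Refactor in week 5; Package in week 2; Sync in week 3; Audit in week 7; Build in week 8; Plan in week 6; Deploy in week 4; Design in week 9.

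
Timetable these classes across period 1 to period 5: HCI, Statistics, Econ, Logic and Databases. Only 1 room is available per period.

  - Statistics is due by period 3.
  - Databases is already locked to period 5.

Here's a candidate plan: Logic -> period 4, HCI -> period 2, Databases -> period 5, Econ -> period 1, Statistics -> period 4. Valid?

Statistics is due by period 3 — violated.
Only 1 room is available per period — violated.
Databases is already locked to period 5 — holds.

Invalid. Statistics is due by period 3.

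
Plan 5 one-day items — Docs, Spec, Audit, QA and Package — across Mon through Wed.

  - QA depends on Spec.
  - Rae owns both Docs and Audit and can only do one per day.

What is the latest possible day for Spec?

Tue

Downstream work caps Spec at Tue.
Spec at Tue is achievable: Package=Mon, Docs=Mon, Audit=Tue, Spec=Tue, QA=Wed.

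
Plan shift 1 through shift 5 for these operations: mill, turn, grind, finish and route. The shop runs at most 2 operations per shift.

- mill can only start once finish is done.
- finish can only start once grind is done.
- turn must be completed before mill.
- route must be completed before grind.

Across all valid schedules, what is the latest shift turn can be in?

shift 4

Downstream work caps turn at shift 4.
turn at shift 4 is achievable: grind in shift 2, turn in shift 4, mill in shift 5, finish in shift 3, route in shift 1.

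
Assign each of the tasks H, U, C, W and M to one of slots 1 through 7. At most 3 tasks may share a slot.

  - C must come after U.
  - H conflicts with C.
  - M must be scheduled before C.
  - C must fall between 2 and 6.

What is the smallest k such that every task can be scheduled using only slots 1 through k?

2 slots

The precedence chain requires at least 2 distinct slots.
With at most 3 per slot and 5 tasks, at least 2 slots are needed.
2 works (last occupied slot: 2): for example M in 1, C in 2, W in 2, U in 1, H in 1.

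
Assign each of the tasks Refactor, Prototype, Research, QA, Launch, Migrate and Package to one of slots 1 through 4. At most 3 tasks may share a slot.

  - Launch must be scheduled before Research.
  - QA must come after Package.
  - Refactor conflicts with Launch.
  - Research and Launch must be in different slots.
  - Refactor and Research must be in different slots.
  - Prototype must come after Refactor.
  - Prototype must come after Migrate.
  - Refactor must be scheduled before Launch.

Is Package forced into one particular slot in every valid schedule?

No

Package can be 1 (e.g. Launch in 2, Refactor in 1, Migrate in 1, Research in 3, Prototype in 2, QA in 2, Package in 1) or 2 (e.g. Migrate in 1, Refactor in 1, Launch in 2, QA in 3, Package in 2, Prototype in 2, Research in 3).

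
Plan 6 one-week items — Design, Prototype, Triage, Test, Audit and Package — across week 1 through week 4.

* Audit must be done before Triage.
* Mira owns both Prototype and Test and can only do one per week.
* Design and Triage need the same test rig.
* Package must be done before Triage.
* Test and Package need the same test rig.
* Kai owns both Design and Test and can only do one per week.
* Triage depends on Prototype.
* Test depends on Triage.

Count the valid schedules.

Splitting on Design: it can be week 1 (10), week 2 (8), week 3 (1), week 4 (1). Listing each branch's schedules as (Prototype, Triage, Test, Audit, Package) by week number:
Design=week 1: (1,2,3,1,1) (1,2,4,1,1) (1,3,4,1,1) (1,3,4,1,2) (1,3,4,2,1) (1,3,4,2,2) (2,3,4,1,1) (2,3,4,1,2) (2,3,4,2,1) (2,3,4,2,2) — 10.
Design=week 2: (1,3,4,1,1) (1,3,4,1,2) (1,3,4,2,1) (1,3,4,2,2) (2,3,4,1,1) (2,3,4,1,2) (2,3,4,2,1) (2,3,4,2,2) — 8.
Design=week 3: (1,2,4,1,1) — 1.
Design=week 4: (1,2,3,1,1) — 1.
Summing: 10 + 8 + 1 + 1 = 20.

20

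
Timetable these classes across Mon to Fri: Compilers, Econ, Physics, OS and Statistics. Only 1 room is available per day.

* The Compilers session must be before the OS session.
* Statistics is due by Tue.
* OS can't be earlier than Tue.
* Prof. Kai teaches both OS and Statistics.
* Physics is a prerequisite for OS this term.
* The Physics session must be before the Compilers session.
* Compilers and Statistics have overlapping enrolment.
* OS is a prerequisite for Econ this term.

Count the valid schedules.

Enumerating: Compilers=Wed, OS=Thu, Econ=Fri, Statistics=Mon, Physics=Tue | Physics -> Mon; Statistics -> Tue; Econ -> Fri; Compilers -> Wed; OS -> Thu.

2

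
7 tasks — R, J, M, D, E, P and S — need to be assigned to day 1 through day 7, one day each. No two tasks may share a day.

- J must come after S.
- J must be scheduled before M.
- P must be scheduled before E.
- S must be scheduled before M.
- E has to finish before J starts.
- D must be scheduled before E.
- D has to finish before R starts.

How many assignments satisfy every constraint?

Splitting on J: it can be day 5 (16), day 6 (25). Listing each branch's schedules as (R, M, D, E, P, S) by day number:
J=day 5: (6,7,1,3,2,4) (6,7,1,4,2,3) (6,7,1,4,3,2) (6,7,2,3,1,4) (6,7,2,4,1,3) (6,7,2,4,3,1) (6,7,3,4,1,2) (6,7,3,4,2,1) (7,6,1,3,2,4) (7,6,1,4,2,3) (7,6,1,4,3,2) (7,6,2,3,1,4) (7,6,2,4,1,3) (7,6,2,4,3,1) (7,6,3,4,1,2) (7,6,3,4,2,1) — 16.
J=day 6: (2,7,1,4,3,5) (2,7,1,5,3,4) (2,7,1,5,4,3) (3,7,1,4,2,5) (3,7,1,5,2,4) (3,7,1,5,4,2) (3,7,2,4,1,5) (3,7,2,5,1,4) (3,7,2,5,4,1) (4,7,1,3,2,5) (4,7,1,5,2,3) (4,7,1,5,3,2) (4,7,2,3,1,5) (4,7,2,5,1,3) (4,7,2,5,3,1) (4,7,3,5,1,2) (4,7,3,5,2,1) (5,7,1,3,2,4) (5,7,1,4,2,3) (5,7,1,4,3,2) (5,7,2,3,1,4) (5,7,2,4,1,3) (5,7,2,4,3,1) (5,7,3,4,1,2) (5,7,3,4,2,1) — 25.
Summing: 16 + 25 = 41.

41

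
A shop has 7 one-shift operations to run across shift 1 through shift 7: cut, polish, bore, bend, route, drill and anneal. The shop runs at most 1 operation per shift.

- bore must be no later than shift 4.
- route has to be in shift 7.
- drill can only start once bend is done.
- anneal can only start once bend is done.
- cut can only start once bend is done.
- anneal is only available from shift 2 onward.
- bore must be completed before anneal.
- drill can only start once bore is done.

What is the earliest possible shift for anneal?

Anneal is available from shift 2.
anneal at shift 3 is achievable: route=shift 7; anneal=shift 3; bore=shift 1; drill=shift 4; cut=shift 5; bend=shift 2; polish=shift 6.
Nothing earlier works — the capacity limit rule out every shift before shift 3.

shift 3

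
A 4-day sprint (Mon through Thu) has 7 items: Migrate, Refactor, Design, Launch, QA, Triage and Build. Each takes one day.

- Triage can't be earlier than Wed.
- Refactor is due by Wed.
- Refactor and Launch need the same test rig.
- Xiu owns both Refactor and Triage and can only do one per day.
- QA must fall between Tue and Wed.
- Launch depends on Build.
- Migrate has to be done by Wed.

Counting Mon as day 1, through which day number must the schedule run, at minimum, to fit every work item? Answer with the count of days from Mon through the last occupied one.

3

The precedence chain requires at least 2 distinct days.
Triage can't be placed before Wed — that is day 3 counting from Mon — so the schedule must run through at least 3 days.
3 works (last occupied day: Wed): for example Build in Mon; QA in Tue; Refactor in Mon; Triage in Wed; Design in Mon; Launch in Tue; Migrate in Mon.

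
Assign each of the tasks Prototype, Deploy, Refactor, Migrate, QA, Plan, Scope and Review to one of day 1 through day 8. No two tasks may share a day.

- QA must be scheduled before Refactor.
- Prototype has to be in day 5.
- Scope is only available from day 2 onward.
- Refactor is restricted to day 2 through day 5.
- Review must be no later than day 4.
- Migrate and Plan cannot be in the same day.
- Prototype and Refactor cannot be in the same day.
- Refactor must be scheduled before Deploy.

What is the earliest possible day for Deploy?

Precedence pushes Deploy to at least day 3.
Deploy at day 3 is achievable: Migrate in day 7; Refactor in day 2; Review in day 4; Plan in day 8; Deploy in day 3; Prototype in day 5; QA in day 1; Scope in day 6.

day 3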